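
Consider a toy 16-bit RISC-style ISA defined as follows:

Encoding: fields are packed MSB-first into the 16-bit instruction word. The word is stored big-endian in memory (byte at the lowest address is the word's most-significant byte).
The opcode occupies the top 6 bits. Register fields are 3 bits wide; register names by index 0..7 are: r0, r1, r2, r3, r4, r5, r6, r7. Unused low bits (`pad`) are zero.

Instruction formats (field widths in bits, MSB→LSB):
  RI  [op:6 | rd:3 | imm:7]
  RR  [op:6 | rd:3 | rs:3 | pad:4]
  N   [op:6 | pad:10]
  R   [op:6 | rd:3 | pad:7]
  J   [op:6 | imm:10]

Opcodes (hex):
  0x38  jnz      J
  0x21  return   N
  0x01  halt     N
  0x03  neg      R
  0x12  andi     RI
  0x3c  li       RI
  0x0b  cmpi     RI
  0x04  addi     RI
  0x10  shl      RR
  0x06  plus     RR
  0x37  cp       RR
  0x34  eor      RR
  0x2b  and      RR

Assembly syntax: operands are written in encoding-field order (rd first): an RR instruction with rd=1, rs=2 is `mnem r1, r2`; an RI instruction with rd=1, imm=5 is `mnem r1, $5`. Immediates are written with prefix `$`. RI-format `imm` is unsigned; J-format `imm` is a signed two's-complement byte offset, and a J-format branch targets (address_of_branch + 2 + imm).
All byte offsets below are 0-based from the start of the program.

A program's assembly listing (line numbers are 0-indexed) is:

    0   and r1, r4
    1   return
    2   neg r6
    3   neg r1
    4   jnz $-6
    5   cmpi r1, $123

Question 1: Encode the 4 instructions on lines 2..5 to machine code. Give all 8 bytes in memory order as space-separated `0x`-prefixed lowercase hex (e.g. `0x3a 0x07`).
0x0f 0x00 0x0c 0x80 0xe3 0xfa 0x2c 0xfb

L2: neg op=0x3:6|rd=6:3|pad=0:7 ⇒ 0x0f00 ⇒ big 0f 00
L3: neg op=0x3:6|rd=1:3|pad=0:7 ⇒ 0x0c80 ⇒ big 0c 80
L4: jnz op=0x38:6|imm=-6:10 ⇒ 0xe3fa ⇒ big e3 fa
L5: cmpi op=0xb:6|rd=1:3|imm=123:7 ⇒ 0x2cfb ⇒ big 2c fb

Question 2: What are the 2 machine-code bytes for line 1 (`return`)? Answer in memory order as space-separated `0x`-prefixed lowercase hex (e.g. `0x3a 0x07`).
line 1 (return): pack op=0x21:6|pad=0:10 = 0x8400; big→ 84 00

0x84 0x00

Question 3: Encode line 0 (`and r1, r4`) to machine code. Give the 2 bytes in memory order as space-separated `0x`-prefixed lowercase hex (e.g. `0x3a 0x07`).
0xac 0xc0

0. and fields op=0x2b:6|rd=1:3|rs=4:3|pad=0:4 → word acc0h → ac c0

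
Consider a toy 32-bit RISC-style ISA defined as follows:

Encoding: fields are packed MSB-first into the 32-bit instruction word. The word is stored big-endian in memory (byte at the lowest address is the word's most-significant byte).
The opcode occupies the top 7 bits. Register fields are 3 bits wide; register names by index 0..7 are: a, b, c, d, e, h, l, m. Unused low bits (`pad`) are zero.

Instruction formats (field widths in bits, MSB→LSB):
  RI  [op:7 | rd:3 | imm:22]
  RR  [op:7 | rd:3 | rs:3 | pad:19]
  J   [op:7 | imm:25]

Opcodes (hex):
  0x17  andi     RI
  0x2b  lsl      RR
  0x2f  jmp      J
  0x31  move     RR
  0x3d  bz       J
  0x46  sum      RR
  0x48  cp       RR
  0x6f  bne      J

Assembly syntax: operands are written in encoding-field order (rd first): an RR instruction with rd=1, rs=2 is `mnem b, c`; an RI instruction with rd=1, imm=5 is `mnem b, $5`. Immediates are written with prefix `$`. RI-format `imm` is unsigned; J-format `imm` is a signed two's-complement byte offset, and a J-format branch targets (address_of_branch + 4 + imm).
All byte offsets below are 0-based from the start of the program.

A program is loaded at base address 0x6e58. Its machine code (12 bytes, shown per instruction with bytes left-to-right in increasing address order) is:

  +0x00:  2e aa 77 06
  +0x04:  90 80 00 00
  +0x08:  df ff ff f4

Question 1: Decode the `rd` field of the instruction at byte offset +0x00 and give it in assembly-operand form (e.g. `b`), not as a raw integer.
@+00  big-endian(2e aa 77 06) = 0x2eaa7706
  opcode bits[31:25]=0x17: andi/RI
  [24:22] rd=2 = c
  [21:0] imm=2782982 = $2782982

c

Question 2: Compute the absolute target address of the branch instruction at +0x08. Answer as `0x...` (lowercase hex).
0x6e58

@+08  big-endian(df ff ff f4) = 0xdffffff4
  op=0xdffffff4>>25=0x6f ⇒ bne (J)
  [24:0] imm=33554420 (s25→-12) = $-12
  target = base 0x6e58 + off 0x08 + 4 + imm -12 = 0x6e58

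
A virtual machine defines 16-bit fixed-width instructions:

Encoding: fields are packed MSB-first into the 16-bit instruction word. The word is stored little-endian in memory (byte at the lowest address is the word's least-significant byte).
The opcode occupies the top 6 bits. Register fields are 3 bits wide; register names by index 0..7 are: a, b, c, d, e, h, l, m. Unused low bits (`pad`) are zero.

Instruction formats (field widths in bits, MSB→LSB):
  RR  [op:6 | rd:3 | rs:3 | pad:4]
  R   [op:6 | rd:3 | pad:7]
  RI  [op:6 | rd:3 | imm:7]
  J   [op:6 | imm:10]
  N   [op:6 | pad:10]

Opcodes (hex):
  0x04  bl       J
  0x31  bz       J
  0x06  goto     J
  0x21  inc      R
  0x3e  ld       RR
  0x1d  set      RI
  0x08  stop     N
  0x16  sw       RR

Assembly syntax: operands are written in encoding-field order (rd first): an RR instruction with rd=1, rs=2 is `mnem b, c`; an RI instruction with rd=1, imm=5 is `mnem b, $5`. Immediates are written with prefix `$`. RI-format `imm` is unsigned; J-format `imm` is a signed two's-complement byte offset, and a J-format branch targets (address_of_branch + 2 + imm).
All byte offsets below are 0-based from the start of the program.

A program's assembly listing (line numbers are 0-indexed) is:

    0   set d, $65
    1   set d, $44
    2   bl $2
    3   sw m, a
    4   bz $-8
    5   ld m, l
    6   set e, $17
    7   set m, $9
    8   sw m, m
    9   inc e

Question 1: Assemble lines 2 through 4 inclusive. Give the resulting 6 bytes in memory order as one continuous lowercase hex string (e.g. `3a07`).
0210805bf8c7

2. bl fields op=0x4:6|imm=2:10 → word 1002h → 02 10
3. sw fields op=0x16:6|rd=7:3|rs=0:3|pad=0:4 → word 5b80h → 80 5b
4. bz fields op=0x31:6|imm=-8:10 → word c7f8h → f8 c7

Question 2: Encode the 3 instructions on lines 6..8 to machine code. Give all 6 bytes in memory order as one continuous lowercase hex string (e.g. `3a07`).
11768977f05b

line 6 (set): pack op=0x1d:6|rd=4:3|imm=17:7 = 0x7611; little→ 11 76
line 7 (set): pack op=0x1d:6|rd=7:3|imm=9:7 = 0x7789; little→ 89 77
line 8 (sw): pack op=0x16:6|rd=7:3|rs=7:3|pad=0:4 = 0x5bf0; little→ f0 5b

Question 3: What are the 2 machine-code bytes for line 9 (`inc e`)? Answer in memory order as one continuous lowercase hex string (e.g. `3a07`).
0086

L9: inc op=0x21:6|rd=4:3|pad=0:7 ⇒ 0x8600 ⇒ little 00 86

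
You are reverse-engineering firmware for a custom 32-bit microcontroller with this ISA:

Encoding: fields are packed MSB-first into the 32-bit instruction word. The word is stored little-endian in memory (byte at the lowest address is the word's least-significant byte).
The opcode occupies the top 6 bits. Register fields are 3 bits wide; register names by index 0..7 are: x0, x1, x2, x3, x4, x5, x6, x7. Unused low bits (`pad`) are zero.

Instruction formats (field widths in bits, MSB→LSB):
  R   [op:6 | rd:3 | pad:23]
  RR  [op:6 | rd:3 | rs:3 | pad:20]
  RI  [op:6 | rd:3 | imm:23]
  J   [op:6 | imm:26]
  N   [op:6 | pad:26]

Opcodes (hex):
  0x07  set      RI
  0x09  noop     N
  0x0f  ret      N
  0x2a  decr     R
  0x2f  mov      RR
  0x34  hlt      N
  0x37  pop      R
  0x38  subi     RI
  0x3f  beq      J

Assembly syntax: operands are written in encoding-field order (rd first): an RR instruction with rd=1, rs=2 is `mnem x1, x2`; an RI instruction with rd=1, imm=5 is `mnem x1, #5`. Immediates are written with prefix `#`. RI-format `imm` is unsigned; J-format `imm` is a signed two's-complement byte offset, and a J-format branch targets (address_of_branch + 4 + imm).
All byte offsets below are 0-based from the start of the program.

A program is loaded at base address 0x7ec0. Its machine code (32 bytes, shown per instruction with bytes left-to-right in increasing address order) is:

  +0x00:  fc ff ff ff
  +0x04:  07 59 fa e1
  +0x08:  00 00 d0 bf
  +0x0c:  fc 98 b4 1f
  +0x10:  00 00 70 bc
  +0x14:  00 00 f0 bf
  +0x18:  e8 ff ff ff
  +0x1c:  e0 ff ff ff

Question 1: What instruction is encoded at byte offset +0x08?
[08] 00 00 d0 bf → 0xbfd00000
  opcode bits[31:26]=0x2f: mov/RR
  [25:23] rd=7 = x7
  [22:20] rs=5 = x5

mov x7, x5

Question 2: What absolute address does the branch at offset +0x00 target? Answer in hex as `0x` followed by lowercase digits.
[00] fc ff ff ff → 0xfffffffc
  top 6b → 0x3f → beq [J]
  [25:0] imm=67108860 (s26→-4) = #-4
  target = base 0x7ec0 + off 0x00 + 4 + imm -4 = 0x7ec0

0x7ec0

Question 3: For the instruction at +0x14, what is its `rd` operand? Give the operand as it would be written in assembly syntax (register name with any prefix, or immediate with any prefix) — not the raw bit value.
+0x14: 00 00 f0 bf ⇒ word 0xbff00000 (little)
  op=0xbff00000>>26=0x2f ⇒ mov (RR)
  [25:23] rd=7 = x7
  [22:20] rs=7 = x7

x7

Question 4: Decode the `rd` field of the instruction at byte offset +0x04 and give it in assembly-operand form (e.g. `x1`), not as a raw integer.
[04] 07 59 fa e1 → 0xe1fa5907
  op=0xe1fa5907>>26=0x38 ⇒ subi (RI)
  [25:23] rd=3 = x3
  [22:0] imm=8018183 = #8018183

x3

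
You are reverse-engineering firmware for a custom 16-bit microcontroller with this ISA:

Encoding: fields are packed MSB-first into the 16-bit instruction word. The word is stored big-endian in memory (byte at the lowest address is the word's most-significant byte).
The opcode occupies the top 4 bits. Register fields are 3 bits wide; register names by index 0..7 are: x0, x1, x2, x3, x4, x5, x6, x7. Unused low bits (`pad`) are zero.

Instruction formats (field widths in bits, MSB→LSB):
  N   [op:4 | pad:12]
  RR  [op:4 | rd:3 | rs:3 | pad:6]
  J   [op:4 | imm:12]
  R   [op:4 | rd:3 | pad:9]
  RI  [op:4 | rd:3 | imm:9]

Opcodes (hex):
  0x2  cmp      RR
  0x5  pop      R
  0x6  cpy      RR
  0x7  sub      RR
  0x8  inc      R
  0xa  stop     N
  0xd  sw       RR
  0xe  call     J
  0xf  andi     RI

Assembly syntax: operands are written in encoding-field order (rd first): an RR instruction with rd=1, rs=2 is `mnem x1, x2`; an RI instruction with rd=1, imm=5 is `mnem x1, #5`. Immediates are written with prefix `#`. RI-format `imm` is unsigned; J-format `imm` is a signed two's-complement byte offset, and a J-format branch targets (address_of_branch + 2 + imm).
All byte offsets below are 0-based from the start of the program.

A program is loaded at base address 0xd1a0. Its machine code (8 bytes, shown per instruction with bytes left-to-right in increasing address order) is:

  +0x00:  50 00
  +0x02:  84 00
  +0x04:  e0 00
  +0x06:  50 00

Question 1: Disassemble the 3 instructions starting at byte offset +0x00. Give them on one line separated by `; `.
@+00  big-endian(50 00) = 0x5000
  op=0x5000>>12=0x5 ⇒ pop (R)
  [11:9] rd=0 = x0
@+02  big-endian(84 00) = 0x8400
  op=0x8400>>12=0x8 ⇒ inc (R)
  [11:9] rd=2 = x2
@+04  big-endian(e0 00) = 0xe000
  op=0xe000>>12=0xe ⇒ call (J)
  [11:0] imm=0 = #0

pop x0; inc x2; call #0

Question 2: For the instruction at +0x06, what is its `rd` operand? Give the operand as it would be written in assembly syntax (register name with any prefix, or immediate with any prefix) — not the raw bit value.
x0

off 0x06: read 50 00 as big → 0x5000
  opcode bits[15:12]=0x5: pop/R
  rd@[11:9]=0x0 ⇒ x0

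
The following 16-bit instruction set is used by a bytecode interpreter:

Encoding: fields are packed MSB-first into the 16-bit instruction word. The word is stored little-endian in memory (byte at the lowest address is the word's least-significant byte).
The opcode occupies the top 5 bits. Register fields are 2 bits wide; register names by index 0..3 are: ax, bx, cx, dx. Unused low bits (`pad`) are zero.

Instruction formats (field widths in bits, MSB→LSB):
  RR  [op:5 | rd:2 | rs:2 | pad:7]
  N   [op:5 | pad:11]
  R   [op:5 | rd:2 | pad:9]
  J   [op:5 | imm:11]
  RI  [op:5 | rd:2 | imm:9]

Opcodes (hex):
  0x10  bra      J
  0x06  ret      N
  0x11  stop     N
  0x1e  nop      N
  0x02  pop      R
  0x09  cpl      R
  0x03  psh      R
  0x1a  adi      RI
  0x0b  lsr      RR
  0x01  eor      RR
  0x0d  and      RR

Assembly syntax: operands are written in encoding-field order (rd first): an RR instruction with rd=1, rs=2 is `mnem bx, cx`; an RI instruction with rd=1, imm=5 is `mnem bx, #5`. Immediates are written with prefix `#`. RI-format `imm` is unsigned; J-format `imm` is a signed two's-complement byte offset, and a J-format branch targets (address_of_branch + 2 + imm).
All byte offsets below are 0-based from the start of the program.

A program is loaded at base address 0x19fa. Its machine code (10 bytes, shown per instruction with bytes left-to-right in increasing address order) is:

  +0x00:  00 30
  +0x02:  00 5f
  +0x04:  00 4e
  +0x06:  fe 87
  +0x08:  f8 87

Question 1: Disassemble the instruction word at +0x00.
off 0x00: read 00 30 as little → 0x3000
  opcode bits[15:11]=0x6: ret/N

ret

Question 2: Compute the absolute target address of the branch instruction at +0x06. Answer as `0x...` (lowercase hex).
0x1a00

[06] fe 87 → 0x87fe
  op=0x87fe>>11=0x10 ⇒ bra (J)
  [10:0] imm=2046 (s11→-2) = #-2
  target = base 0x19fa + off 0x06 + 2 + imm -2 = 0x1a00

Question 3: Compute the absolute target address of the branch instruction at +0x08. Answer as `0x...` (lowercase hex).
0x19fc

+0x08: f8 87 ⇒ word 0x87f8 (little)
  op=0x87f8>>11=0x10 ⇒ bra (J)
  [10:0] imm=2040 (s11→-8) = #-8
  target = base 0x19fa + off 0x08 + 2 + imm -8 = 0x19fc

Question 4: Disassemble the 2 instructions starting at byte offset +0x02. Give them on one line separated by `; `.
@+02  little-endian(00 5f) = 0x5f00
  top 5b → 0xb → lsr [RR]
  [10:9] rd=3 = dx
  [8:7] rs=2 = cx
@+04  little-endian(00 4e) = 0x4e00
  top 5b → 0x9 → cpl [R]
  [10:9] rd=3 = dx

lsr dx, cx; cpl dx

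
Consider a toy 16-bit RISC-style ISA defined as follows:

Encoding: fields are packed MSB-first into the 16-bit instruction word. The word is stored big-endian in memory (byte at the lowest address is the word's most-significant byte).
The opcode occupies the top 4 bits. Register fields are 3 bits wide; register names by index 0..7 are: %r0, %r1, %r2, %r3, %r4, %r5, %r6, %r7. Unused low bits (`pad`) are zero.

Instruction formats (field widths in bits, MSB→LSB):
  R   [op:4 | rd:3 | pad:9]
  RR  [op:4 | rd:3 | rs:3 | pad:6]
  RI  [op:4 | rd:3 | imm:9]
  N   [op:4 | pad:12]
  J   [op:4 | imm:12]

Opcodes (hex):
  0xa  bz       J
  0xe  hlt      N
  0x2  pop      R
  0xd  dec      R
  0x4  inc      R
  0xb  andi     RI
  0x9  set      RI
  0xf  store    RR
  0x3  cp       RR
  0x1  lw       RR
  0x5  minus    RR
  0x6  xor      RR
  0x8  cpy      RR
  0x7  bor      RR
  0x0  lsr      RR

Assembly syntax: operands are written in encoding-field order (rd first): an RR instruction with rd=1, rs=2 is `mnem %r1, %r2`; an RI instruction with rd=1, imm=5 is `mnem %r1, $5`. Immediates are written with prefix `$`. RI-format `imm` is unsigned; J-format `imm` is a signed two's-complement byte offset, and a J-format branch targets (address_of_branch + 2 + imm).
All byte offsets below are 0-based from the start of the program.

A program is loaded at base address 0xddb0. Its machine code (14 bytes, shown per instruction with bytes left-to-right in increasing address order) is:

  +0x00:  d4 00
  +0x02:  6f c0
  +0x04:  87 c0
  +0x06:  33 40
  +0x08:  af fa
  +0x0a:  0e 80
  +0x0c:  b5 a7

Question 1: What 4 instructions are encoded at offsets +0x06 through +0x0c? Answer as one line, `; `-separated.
[06] 33 40 → 0x3340
  op=0x3340>>12=0x3 ⇒ cp (RR)
  [11:9] rd=1 = %r1
  [8:6] rs=5 = %r5
[08] af fa → 0xaffa
  op=0xaffa>>12=0xa ⇒ bz (J)
  [11:0] imm=4090 (s12→-6) = $-6
[0a] 0e 80 → 0x0e80
  op=0x0e80>>12=0x0 ⇒ lsr (RR)
  [11:9] rd=7 = %r7
  [8:6] rs=2 = %r2
[0c] b5 a7 → 0xb5a7
  op=0xb5a7>>12=0xb ⇒ andi (RI)
  [11:9] rd=2 = %r2
  [8:0] imm=423 = $423

cp %r1, %r5; bz $-6; lsr %r7, %r2; andi %r2, $423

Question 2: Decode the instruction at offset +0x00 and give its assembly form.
dec %r2

[00] d4 00 → 0xd400
  top 4b → 0xd → dec [R]
  rd: (w>>9)&0x7=0x2 → %r2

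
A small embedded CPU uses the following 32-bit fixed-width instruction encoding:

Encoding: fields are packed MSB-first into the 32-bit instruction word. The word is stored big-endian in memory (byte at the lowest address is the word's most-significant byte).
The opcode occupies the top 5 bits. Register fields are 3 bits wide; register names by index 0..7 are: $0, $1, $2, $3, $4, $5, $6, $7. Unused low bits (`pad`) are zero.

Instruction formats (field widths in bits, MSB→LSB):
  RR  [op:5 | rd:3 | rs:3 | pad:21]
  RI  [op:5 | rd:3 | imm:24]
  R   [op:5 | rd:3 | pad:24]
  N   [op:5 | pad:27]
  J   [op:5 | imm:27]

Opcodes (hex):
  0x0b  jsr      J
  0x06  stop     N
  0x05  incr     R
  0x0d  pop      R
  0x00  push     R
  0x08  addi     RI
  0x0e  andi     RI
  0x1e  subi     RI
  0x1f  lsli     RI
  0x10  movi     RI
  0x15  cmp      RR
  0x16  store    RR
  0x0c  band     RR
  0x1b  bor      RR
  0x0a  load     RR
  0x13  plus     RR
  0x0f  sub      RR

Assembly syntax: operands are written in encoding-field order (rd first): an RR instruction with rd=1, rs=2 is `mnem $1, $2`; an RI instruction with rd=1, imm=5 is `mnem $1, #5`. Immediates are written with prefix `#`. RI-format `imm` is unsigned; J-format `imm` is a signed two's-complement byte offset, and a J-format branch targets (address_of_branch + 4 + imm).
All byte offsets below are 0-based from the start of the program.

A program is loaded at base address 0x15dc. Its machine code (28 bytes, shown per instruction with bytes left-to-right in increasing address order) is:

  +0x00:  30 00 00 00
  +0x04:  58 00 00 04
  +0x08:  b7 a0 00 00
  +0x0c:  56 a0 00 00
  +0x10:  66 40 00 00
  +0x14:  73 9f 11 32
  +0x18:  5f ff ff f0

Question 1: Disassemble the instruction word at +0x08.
+0x08: b7 a0 00 00 ⇒ word 0xb7a00000 (big)
  opcode bits[31:27]=0x16: store/RR
  [26:24] rd=7 = $7
  [23:21] rs=5 = $5

store $7, $5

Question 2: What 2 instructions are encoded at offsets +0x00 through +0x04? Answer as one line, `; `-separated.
[00] 30 00 00 00 → 0x30000000
  top 5b → 0x6 → stop [N]
[04] 58 00 00 04 → 0x58000004
  top 5b → 0xb → jsr [J]
  imm: (w>>0)&0x7ffffff=0x4 → #4

stop; jsr #4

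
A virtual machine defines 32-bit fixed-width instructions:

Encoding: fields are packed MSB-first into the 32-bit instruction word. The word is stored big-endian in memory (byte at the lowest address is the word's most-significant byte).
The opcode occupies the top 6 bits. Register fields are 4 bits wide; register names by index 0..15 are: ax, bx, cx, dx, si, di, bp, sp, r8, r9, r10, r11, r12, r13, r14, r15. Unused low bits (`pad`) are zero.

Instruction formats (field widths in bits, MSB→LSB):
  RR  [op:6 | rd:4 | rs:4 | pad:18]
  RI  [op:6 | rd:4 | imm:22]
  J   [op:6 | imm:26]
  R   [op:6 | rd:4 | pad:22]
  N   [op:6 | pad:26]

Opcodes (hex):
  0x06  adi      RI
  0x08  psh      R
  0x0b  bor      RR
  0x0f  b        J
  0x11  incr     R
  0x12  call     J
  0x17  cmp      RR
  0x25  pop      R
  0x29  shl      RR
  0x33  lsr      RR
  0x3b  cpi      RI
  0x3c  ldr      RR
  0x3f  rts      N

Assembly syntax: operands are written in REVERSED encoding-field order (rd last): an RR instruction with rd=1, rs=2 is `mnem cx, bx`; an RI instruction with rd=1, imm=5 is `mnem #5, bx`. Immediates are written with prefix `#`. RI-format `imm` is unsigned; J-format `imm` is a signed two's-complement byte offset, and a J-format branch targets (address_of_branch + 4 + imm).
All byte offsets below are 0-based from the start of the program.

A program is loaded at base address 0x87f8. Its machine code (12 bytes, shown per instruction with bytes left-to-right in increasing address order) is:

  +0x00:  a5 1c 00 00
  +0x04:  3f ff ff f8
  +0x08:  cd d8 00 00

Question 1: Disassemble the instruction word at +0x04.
b #-8

+0x04: 3f ff ff f8 ⇒ word 0x3ffffff8 (big)
  top 6b → 0xf → b [J]
  imm@[25:0]=0x3fffff8 (s26→-8) ⇒ #-8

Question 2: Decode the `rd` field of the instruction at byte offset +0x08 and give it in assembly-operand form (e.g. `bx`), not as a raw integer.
off 0x08: read cd d8 00 00 as big → 0xcdd80000
  top 6b → 0x33 → lsr [RR]
  rd@[25:22]=0x7 ⇒ sp
  rs@[21:18]=0x6 ⇒ bp

sp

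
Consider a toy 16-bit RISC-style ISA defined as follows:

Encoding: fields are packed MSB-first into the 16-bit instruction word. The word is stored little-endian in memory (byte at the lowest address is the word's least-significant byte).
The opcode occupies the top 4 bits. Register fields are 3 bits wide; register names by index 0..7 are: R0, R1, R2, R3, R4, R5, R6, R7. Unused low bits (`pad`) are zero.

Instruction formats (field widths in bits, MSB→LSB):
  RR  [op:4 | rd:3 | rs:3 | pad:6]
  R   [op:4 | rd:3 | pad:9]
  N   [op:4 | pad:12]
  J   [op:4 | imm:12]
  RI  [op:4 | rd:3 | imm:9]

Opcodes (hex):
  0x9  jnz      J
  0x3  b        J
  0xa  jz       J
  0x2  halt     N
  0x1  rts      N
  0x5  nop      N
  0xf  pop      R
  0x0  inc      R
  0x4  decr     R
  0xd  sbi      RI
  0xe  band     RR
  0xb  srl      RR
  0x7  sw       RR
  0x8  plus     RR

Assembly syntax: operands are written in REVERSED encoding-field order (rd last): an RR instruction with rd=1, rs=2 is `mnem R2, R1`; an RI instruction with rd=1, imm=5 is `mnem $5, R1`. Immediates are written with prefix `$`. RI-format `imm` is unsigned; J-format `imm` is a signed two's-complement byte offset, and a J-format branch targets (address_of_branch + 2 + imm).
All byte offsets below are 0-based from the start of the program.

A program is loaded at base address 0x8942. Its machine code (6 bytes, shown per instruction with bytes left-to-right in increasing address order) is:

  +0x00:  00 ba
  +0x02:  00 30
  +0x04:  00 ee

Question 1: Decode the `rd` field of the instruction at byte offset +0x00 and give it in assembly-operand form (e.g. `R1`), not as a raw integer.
R5

+0x00: 00 ba ⇒ word 0xba00 (little)
  top 4b → 0xb → srl [RR]
  rd: (w>>9)&0x7=0x5 → R5
  rs: (w>>6)&0x7=0x0 → R0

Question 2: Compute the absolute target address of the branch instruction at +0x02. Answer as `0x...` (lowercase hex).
@+02  little-endian(00 30) = 0x3000
  op=0x3000>>12=0x3 ⇒ b (J)
  imm: (w>>0)&0xfff=0x0 → $0
  target = base 0x8942 + off 0x02 + 2 + imm 0 = 0x8946

0x8946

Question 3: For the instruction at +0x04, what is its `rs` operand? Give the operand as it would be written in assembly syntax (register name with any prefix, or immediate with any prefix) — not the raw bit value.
@+04  little-endian(00 ee) = 0xee00
  op=0xee00>>12=0xe ⇒ band (RR)
  rd: (w>>9)&0x7=0x7 → R7
  rs: (w>>6)&0x7=0x0 → R0

R0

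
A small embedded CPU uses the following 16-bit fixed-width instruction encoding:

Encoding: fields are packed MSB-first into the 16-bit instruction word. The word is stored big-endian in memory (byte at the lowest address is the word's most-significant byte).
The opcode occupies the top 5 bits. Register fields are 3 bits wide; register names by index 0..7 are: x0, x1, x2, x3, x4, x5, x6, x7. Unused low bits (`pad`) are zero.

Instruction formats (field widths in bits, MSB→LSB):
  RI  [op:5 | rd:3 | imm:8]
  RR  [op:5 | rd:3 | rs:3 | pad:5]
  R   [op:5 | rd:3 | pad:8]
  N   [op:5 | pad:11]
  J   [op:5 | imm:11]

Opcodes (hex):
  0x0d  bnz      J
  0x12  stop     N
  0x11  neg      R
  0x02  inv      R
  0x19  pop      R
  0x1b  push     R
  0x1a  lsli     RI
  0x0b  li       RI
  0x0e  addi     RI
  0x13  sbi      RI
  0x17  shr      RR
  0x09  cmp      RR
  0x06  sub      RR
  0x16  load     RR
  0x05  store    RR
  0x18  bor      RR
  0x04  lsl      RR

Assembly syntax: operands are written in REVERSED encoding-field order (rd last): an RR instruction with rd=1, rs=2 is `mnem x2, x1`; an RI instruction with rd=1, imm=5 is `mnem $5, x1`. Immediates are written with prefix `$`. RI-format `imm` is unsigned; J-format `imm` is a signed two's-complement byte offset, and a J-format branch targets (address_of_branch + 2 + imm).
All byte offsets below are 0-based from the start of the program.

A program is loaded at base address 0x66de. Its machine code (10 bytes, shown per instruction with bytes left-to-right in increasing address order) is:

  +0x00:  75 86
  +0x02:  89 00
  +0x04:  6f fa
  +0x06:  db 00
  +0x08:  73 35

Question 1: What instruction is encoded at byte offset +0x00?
addi $134, x5

+0x00: 75 86 ⇒ word 0x7586 (big)
  top 5b → 0xe → addi [RI]
  rd@[10:8]=0x5 ⇒ x5
  imm@[7:0]=0x86 ⇒ $134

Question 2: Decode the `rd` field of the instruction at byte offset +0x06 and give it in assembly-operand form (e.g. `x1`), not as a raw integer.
[06] db 00 → 0xdb00
  opcode bits[15:11]=0x1b: push/R
  rd: (w>>8)&0x7=0x3 → x3

x3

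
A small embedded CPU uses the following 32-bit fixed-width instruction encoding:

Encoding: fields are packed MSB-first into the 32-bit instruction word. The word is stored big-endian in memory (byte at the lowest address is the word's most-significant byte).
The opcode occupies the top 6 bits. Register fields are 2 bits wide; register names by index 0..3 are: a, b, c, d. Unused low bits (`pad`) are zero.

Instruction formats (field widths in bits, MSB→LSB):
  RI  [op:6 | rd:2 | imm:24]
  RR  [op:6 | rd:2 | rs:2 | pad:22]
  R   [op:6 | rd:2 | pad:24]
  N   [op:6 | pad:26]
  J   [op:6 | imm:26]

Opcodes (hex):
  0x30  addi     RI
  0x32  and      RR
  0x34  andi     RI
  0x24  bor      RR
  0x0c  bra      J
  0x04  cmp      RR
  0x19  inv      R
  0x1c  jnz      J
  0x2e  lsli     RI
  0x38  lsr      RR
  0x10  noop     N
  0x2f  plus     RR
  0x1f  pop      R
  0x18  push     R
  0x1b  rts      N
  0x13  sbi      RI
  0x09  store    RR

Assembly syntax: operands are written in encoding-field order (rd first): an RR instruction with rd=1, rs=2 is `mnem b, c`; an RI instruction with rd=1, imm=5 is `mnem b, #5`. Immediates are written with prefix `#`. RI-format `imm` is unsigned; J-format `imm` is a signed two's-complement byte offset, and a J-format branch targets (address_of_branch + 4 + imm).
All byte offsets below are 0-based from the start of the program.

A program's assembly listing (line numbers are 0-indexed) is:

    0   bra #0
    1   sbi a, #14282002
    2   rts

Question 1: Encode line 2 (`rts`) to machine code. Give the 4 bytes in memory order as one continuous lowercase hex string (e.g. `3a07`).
line 2 (rts): pack op=0x1b:6|pad=0:26 = 0x6c000000; big→ 6c 00 00 00

6c000000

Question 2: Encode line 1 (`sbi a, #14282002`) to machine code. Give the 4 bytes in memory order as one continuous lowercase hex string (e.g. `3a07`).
4cd9ed12

line 1 (sbi): pack op=0x13:6|rd=0:2|imm=14282002:24 = 0x4cd9ed12; big→ 4c d9 ed 12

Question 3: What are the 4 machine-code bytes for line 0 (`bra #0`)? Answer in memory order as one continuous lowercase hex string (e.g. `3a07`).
30000000

line 0 (bra): pack op=0xc:6|imm=0:26 = 0x30000000; big→ 30 00 00 00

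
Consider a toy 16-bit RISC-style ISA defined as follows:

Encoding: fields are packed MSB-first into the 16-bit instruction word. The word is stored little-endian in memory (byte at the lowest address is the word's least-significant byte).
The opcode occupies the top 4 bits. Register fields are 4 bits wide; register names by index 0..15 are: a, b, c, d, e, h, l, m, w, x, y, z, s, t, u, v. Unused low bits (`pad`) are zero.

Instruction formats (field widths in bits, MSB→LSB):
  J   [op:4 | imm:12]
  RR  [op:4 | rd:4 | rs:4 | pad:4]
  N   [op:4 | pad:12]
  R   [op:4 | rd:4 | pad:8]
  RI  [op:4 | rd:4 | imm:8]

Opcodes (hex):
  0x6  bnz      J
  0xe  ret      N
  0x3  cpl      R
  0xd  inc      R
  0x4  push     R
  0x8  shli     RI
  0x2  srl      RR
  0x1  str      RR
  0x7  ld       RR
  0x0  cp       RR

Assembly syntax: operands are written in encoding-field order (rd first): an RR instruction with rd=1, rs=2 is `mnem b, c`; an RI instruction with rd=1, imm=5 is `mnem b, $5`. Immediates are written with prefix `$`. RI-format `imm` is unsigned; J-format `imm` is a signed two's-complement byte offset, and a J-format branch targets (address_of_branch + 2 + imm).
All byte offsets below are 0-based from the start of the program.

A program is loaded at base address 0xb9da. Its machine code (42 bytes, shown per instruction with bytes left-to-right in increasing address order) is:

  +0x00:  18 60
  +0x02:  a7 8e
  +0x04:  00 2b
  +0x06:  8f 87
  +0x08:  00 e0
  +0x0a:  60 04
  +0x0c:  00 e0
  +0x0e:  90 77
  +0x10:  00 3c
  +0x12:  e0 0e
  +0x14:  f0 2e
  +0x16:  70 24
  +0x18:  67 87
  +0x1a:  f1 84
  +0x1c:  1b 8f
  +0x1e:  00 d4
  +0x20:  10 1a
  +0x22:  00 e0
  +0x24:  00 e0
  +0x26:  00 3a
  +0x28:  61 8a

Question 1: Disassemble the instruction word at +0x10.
@+10  little-endian(00 3c) = 0x3c00
  op=0x3c00>>12=0x3 ⇒ cpl (R)
  rd@[11:8]=0xc ⇒ s

cpl s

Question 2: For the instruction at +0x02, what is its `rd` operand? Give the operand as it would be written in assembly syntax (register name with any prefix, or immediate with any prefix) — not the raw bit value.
u

+0x02: a7 8e ⇒ word 0x8ea7 (little)
  opcode bits[15:12]=0x8: shli/RI
  rd@[11:8]=0xe ⇒ u
  imm@[7:0]=0xa7 ⇒ $167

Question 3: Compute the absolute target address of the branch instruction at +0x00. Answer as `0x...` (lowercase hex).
+0x00: 18 60 ⇒ word 0x6018 (little)
  opcode bits[15:12]=0x6: bnz/J
  [11:0] imm=24 = $24
  target = base 0xb9da + off 0x00 + 2 + imm 24 = 0xb9f4

0xb9f4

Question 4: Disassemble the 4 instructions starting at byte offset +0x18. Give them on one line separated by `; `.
@+18  little-endian(67 87) = 0x8767
  op=0x8767>>12=0x8 ⇒ shli (RI)
  rd@[11:8]=0x7 ⇒ m
  imm@[7:0]=0x67 ⇒ $103
@+1a  little-endian(f1 84) = 0x84f1
  op=0x84f1>>12=0x8 ⇒ shli (RI)
  rd@[11:8]=0x4 ⇒ e
  imm@[7:0]=0xf1 ⇒ $241
@+1c  little-endian(1b 8f) = 0x8f1b
  op=0x8f1b>>12=0x8 ⇒ shli (RI)
  rd@[11:8]=0xf ⇒ v
  imm@[7:0]=0x1b ⇒ $27
@+1e  little-endian(00 d4) = 0xd400
  op=0xd400>>12=0xd ⇒ inc (R)
  rd@[11:8]=0x4 ⇒ e

shli m, $103; shli e, $241; shli v, $27; inc e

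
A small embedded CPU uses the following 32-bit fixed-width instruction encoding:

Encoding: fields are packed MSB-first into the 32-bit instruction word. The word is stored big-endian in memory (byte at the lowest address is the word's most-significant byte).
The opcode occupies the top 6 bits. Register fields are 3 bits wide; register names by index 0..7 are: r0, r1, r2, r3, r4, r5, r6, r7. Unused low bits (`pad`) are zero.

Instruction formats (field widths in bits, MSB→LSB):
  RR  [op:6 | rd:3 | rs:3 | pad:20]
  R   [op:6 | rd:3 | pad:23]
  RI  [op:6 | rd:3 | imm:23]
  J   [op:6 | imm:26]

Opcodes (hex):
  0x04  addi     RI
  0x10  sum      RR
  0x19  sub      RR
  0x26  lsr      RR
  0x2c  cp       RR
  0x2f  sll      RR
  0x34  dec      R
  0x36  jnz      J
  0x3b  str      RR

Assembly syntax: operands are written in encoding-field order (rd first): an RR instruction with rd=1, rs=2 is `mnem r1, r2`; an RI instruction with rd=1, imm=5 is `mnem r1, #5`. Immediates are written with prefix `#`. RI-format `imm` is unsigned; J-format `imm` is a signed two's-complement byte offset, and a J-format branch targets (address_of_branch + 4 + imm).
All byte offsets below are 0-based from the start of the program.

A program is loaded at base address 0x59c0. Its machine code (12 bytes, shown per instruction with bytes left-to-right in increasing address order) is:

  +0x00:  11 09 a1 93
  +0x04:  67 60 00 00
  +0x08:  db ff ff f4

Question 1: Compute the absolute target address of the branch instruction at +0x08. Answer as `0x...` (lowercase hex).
+0x08: db ff ff f4 ⇒ word 0xdbfffff4 (big)
  opcode bits[31:26]=0x36: jnz/J
  [25:0] imm=67108852 (s26→-12) = #-12
  target = base 0x59c0 + off 0x08 + 4 + imm -12 = 0x59c0

0x59c0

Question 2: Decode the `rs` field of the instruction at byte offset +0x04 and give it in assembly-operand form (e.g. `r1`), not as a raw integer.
r6

off 0x04: read 67 60 00 00 as big → 0x67600000
  opcode bits[31:26]=0x19: sub/RR
  rd@[25:23]=0x6 ⇒ r6
  rs@[22:20]=0x6 ⇒ r6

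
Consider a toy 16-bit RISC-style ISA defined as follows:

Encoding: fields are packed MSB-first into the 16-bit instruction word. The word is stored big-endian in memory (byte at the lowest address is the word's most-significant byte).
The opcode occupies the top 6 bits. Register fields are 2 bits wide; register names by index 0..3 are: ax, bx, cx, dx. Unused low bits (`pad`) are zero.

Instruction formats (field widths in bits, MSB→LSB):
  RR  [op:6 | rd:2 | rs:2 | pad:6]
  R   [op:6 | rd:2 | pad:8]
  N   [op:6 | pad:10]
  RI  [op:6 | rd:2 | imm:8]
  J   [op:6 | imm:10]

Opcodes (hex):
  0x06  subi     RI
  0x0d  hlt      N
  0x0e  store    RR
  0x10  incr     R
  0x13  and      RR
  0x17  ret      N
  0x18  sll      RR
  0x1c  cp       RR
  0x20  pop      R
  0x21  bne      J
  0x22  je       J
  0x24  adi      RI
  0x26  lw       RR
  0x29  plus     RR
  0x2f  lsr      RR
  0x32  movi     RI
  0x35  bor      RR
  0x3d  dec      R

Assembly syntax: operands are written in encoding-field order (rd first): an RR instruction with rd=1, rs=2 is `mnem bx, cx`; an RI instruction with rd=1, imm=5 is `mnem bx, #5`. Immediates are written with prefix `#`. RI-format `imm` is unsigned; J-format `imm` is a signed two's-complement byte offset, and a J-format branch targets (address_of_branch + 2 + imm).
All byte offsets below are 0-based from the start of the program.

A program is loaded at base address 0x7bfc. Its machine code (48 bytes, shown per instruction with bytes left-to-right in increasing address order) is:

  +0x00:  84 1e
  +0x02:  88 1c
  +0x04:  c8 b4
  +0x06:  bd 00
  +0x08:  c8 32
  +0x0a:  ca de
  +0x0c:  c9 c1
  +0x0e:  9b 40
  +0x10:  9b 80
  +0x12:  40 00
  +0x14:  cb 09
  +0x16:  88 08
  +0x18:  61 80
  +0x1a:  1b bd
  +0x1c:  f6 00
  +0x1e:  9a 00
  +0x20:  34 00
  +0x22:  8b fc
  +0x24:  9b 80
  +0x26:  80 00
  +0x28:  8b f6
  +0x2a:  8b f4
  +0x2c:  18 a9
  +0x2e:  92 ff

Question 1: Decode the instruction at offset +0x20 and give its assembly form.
hlt

off 0x20: read 34 00 as big → 0x3400
  op=0x3400>>10=0xd ⇒ hlt (N)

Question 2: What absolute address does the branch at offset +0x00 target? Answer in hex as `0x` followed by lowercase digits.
0x7c1c

[00] 84 1e → 0x841e
  op=0x841e>>10=0x21 ⇒ bne (J)
  imm@[9:0]=0x1e ⇒ #30
  target = base 0x7bfc + off 0x00 + 2 + imm 30 = 0x7c1c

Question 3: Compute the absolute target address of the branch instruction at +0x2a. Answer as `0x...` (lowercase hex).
+0x2a: 8b f4 ⇒ word 0x8bf4 (big)
  op=0x8bf4>>10=0x22 ⇒ je (J)
  imm@[9:0]=0x3f4 (s10→-12) ⇒ #-12
  target = base 0x7bfc + off 0x2a + 2 + imm -12 = 0x7c1c

0x7c1c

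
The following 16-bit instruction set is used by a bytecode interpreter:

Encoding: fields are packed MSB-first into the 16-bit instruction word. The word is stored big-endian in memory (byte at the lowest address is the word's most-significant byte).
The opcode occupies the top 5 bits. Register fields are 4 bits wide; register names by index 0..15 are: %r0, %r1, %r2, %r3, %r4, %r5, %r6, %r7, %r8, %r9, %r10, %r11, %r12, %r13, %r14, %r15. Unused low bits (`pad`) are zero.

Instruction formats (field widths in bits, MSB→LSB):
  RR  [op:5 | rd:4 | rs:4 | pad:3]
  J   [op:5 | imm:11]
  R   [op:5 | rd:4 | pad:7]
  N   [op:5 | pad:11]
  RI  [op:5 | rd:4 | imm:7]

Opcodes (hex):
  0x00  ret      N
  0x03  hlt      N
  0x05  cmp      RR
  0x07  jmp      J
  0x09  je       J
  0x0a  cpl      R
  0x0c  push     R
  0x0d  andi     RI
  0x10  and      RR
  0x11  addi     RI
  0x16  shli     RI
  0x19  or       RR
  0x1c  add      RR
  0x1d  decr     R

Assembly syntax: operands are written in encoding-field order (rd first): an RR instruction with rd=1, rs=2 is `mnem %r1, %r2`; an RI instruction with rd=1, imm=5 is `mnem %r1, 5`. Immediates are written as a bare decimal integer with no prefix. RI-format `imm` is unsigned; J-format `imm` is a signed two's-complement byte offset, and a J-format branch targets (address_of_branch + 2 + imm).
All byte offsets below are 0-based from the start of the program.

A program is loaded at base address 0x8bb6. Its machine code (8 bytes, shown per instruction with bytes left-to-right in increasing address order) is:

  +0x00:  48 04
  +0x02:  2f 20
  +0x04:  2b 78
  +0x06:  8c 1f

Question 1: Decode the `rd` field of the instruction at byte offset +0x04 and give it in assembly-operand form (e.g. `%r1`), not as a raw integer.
@+04  big-endian(2b 78) = 0x2b78
  op=0x2b78>>11=0x5 ⇒ cmp (RR)
  rd: (w>>7)&0xf=0x6 → %r6
  rs: (w>>3)&0xf=0xf → %r15

%r6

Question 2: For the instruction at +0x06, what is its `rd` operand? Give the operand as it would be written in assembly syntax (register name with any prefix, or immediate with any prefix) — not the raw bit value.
%r8

[06] 8c 1f → 0x8c1f
  opcode bits[15:11]=0x11: addi/RI
  [10:7] rd=8 = %r8
  [6:0] imm=31 = 31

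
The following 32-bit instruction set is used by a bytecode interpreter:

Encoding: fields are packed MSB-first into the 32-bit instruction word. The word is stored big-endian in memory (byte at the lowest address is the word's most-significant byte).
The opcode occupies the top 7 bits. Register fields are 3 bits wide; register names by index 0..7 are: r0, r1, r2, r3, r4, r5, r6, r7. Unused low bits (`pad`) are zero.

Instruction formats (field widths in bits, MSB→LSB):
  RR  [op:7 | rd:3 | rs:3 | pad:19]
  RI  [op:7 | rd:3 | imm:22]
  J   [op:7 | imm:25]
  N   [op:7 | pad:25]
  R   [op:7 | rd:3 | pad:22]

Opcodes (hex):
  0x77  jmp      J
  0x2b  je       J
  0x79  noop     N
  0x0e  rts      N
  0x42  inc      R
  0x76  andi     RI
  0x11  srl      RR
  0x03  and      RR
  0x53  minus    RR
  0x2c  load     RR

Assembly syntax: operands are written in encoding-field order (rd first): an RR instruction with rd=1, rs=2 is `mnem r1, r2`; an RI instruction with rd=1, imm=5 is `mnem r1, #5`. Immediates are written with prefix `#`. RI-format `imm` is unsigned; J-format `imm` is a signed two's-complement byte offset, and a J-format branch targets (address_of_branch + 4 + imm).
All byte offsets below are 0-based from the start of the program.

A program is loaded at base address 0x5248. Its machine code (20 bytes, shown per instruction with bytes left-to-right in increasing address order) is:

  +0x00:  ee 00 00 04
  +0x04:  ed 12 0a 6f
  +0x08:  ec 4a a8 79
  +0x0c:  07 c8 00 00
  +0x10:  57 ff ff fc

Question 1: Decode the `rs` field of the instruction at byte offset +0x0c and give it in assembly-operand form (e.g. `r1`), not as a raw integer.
off 0x0c: read 07 c8 00 00 as big → 0x07c80000
  opcode bits[31:25]=0x3: and/RR
  rd: (w>>22)&0x7=0x7 → r7
  rs: (w>>19)&0x7=0x1 → r1

r1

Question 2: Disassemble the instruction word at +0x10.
je #-4

off 0x10: read 57 ff ff fc as big → 0x57fffffc
  top 7b → 0x2b → je [J]
  imm: (w>>0)&0x1ffffff=0x1fffffc (s25→-4) → #-4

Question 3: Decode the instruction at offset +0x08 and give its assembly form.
andi r1, #698489

[08] ec 4a a8 79 → 0xec4aa879
  opcode bits[31:25]=0x76: andi/RI
  rd@[24:22]=0x1 ⇒ r1
  imm@[21:0]=0xaa879 ⇒ #698489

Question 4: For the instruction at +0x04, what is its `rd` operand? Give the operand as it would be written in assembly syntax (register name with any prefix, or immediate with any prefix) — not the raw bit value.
+0x04: ed 12 0a 6f ⇒ word 0xed120a6f (big)
  op=0xed120a6f>>25=0x76 ⇒ andi (RI)
  [24:22] rd=4 = r4
  [21:0] imm=1182319 = #1182319

r4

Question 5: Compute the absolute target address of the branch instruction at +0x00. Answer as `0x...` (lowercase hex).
+0x00: ee 00 00 04 ⇒ word 0xee000004 (big)
  op=0xee000004>>25=0x77 ⇒ jmp (J)
  imm@[24:0]=0x4 ⇒ #4
  target = base 0x5248 + off 0x00 + 4 + imm 4 = 0x5250

0x5250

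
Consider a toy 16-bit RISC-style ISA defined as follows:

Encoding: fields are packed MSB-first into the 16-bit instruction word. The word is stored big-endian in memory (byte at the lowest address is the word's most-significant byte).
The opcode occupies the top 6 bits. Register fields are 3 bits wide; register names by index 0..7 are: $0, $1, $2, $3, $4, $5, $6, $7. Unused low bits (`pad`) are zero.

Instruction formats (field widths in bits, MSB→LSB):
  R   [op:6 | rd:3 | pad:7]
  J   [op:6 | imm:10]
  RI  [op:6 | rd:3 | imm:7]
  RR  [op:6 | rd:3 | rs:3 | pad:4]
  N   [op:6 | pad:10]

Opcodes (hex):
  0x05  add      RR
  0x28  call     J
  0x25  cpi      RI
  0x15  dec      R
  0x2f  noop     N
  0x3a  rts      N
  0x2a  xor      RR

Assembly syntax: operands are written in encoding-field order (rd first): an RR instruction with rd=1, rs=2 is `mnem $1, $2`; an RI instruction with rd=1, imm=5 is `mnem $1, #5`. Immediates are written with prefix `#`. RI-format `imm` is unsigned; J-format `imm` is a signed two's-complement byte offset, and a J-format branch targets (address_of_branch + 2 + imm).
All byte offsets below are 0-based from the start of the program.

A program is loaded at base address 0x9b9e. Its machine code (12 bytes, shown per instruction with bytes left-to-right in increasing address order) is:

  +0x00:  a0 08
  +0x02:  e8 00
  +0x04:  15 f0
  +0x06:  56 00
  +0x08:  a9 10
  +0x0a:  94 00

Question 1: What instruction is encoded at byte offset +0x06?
@+06  big-endian(56 00) = 0x5600
  opcode bits[15:10]=0x15: dec/R
  rd: (w>>7)&0x7=0x4 → $4

dec $4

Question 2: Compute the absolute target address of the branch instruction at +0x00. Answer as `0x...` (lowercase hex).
off 0x00: read a0 08 as big → 0xa008
  op=0xa008>>10=0x28 ⇒ call (J)
  imm: (w>>0)&0x3ff=0x8 → #8
  target = base 0x9b9e + off 0x00 + 2 + imm 8 = 0x9ba8

0x9ba8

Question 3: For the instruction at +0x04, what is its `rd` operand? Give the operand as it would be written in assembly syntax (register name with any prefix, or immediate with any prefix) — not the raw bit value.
@+04  big-endian(15 f0) = 0x15f0
  opcode bits[15:10]=0x5: add/RR
  rd@[9:7]=0x3 ⇒ $3
  rs@[6:4]=0x7 ⇒ $7

$3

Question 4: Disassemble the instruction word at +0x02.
+0x02: e8 00 ⇒ word 0xe800 (big)
  op=0xe800>>10=0x3a ⇒ rts (N)

rts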